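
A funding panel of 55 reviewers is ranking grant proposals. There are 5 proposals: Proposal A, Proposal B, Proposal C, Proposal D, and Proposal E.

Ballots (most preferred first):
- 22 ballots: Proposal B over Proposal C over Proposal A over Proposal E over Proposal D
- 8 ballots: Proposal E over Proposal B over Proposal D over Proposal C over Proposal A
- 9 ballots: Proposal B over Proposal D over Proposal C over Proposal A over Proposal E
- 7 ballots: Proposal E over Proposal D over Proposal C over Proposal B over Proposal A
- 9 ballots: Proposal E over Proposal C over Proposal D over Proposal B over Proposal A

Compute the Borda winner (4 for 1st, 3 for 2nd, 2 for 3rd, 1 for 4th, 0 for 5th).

Proposal A: 22×2 + 8×0 + 9×1 + 7×0 + 9×0 = 53
Proposal B: 22×4 + 8×3 + 9×4 + 7×1 + 9×1 = 164
Proposal C: 22×3 + 8×1 + 9×2 + 7×2 + 9×3 = 133
Proposal D: 22×0 + 8×2 + 9×3 + 7×3 + 9×2 = 82
Proposal E: 22×1 + 8×4 + 9×0 + 7×4 + 9×4 = 118

Proposal B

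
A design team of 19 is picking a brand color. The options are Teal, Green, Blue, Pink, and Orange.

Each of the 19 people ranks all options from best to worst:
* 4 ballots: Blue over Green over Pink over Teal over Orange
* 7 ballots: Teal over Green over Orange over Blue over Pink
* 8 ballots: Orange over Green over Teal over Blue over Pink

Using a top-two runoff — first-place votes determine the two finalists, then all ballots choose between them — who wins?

Round 1 first-place votes: Teal 7, Green 0, Blue 4, Pink 0, Orange 8. Orange and Teal advance.
Runoff: Orange is ranked above Teal on 8 ballots, Teal above Orange on 11.

Teal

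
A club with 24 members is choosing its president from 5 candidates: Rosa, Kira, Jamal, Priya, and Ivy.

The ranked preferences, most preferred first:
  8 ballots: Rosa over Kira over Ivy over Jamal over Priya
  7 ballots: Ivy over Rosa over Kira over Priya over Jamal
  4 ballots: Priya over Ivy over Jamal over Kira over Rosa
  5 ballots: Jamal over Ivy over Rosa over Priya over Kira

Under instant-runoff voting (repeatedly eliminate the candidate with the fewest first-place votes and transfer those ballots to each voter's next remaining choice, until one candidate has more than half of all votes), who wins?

Ivy

Round 1: Rosa 8, Kira 0, Jamal 5, Priya 4, Ivy 7. Kira eliminated.
Round 2: Rosa 8, Jamal 5, Priya 4, Ivy 7. Priya eliminated.
Round 3: Rosa 8, Jamal 5, Ivy 11. Jamal eliminated.
Round 4: Rosa 8, Ivy 16. Ivy has a majority (≥13).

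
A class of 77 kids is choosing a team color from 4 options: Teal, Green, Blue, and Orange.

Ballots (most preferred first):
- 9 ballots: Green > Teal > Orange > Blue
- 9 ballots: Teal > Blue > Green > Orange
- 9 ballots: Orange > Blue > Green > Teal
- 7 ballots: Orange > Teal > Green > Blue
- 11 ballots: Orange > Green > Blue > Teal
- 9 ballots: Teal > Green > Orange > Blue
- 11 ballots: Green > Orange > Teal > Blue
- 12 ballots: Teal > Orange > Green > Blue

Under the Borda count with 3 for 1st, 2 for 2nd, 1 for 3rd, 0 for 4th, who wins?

Orange

Teal: 9×2 + 9×3 + 9×0 + 7×2 + 11×0 + 9×3 + 11×1 + 12×3 = 133
Green: 9×3 + 9×1 + 9×1 + 7×1 + 11×2 + 9×2 + 11×3 + 12×1 = 137
Blue: 9×0 + 9×2 + 9×2 + 7×0 + 11×1 + 9×0 + 11×0 + 12×0 = 47
Orange: 9×1 + 9×0 + 9×3 + 7×3 + 11×3 + 9×1 + 11×2 + 12×2 = 145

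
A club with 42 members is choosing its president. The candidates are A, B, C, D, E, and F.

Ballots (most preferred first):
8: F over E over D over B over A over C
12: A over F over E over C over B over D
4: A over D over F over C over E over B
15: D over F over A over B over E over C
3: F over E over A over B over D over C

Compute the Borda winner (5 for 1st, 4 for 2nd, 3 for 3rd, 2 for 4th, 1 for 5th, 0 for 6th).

A: 8×1 + 12×5 + 4×5 + 15×3 + 3×3 = 142
B: 8×2 + 12×1 + 4×0 + 15×2 + 3×2 = 64
C: 8×0 + 12×2 + 4×2 + 15×0 + 3×0 = 32
D: 8×3 + 12×0 + 4×4 + 15×5 + 3×1 = 118
E: 8×4 + 12×3 + 4×1 + 15×1 + 3×4 = 99
F: 8×5 + 12×4 + 4×3 + 15×4 + 3×5 = 175

F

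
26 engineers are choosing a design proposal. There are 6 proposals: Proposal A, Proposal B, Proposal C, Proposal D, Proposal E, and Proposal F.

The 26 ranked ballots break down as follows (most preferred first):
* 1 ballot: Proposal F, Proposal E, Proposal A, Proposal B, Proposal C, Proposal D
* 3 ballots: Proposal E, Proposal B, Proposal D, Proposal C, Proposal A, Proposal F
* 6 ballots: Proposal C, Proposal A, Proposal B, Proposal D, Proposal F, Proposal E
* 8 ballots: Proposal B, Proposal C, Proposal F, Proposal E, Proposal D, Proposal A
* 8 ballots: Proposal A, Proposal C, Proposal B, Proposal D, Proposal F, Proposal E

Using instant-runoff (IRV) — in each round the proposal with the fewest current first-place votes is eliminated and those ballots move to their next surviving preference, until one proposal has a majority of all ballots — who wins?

Proposal A

Round 1: Proposal A 8, Proposal B 8, Proposal C 6, Proposal D 0, Proposal E 3, Proposal F 1. Proposal D eliminated.
Round 2: Proposal A 8, Proposal B 8, Proposal C 6, Proposal E 3, Proposal F 1. Proposal F eliminated.
Round 3: Proposal A 8, Proposal B 8, Proposal C 6, Proposal E 4. Proposal E eliminated.
Round 4: Proposal A 9, Proposal B 11, Proposal C 6. Proposal C eliminated.
Round 5: Proposal A 15, Proposal B 11. Proposal A has a majority (≥14).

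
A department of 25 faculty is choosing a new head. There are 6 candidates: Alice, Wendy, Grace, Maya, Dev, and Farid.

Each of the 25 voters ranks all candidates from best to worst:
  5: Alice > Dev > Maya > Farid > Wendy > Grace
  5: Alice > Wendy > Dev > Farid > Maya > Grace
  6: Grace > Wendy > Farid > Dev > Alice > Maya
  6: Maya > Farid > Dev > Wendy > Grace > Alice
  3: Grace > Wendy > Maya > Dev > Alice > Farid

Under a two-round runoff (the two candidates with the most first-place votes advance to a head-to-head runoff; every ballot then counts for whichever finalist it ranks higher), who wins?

Round 1 first-place votes: Alice 10, Wendy 0, Grace 9, Maya 6, Dev 0, Farid 0. Alice and Grace advance.
Runoff: Alice is ranked above Grace on 10 ballots, Grace above Alice on 15.

Grace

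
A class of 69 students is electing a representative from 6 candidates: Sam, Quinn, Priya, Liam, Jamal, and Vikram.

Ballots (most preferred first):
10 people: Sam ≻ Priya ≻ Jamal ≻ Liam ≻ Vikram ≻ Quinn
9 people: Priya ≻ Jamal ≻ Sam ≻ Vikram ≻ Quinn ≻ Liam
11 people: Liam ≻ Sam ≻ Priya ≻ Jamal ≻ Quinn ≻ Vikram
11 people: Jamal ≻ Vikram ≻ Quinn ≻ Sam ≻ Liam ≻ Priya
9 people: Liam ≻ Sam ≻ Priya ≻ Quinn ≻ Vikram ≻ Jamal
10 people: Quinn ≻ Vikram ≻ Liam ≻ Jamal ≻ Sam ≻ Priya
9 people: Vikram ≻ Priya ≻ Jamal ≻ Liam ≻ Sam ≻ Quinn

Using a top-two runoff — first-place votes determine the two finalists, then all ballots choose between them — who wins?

Round 1 first-place votes: Sam 10, Quinn 10, Priya 9, Liam 20, Jamal 11, Vikram 9. Liam and Jamal advance.
Runoff: Liam is ranked above Jamal on 30 ballots, Jamal above Liam on 39.

Jamal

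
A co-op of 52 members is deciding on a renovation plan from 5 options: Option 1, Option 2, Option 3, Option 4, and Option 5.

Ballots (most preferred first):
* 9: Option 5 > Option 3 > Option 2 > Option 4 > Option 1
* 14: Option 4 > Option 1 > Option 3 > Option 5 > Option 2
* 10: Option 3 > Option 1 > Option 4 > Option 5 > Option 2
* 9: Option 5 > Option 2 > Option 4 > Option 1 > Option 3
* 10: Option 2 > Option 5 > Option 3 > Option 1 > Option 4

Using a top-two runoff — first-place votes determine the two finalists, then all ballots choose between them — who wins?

Option 5

Round 1 first-place votes: Option 1 0, Option 2 10, Option 3 10, Option 4 14, Option 5 18. Option 5 and Option 4 advance.
Runoff: Option 5 is ranked above Option 4 on 28 ballots, Option 4 above Option 5 on 24.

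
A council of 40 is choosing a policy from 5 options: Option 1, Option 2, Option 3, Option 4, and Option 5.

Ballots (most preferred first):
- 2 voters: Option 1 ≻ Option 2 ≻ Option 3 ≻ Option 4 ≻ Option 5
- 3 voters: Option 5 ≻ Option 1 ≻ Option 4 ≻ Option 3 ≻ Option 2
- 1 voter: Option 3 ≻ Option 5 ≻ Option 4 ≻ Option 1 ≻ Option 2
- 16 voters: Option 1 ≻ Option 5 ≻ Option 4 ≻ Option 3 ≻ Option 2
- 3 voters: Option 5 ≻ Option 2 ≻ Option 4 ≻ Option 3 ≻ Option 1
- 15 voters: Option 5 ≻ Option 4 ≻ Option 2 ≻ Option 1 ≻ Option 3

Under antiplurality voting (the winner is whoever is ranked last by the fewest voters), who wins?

Option 4

Last-place votes: Option 1 3, Option 2 20, Option 3 15, Option 4 0, Option 5 2.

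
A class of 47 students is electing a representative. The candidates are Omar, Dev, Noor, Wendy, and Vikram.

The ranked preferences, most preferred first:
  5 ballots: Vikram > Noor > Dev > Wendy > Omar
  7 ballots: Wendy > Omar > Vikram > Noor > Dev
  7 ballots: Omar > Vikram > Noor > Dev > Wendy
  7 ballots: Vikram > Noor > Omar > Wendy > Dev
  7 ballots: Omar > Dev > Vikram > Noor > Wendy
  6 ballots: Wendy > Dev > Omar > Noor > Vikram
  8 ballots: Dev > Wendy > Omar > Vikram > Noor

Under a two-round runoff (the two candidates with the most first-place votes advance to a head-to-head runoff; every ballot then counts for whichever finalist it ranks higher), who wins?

Round 1 first-place votes: Omar 14, Dev 8, Noor 0, Wendy 13, Vikram 12. Omar and Wendy advance.
Runoff: Omar is ranked above Wendy on 21 ballots, Wendy above Omar on 26.

Wendy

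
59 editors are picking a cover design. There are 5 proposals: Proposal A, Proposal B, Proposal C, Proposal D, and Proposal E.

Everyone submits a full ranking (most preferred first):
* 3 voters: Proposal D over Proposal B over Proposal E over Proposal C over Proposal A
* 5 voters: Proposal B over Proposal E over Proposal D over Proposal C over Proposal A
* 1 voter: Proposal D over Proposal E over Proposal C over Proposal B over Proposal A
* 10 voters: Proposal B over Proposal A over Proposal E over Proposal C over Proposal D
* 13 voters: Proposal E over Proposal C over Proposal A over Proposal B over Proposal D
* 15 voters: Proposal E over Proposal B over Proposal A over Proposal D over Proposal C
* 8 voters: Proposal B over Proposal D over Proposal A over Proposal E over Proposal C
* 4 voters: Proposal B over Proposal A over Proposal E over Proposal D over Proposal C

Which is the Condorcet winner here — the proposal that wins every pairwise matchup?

Proposal B vs Proposal A: 46–13
Proposal B vs Proposal C: 45–14
Proposal B vs Proposal D: 55–4
Proposal B vs Proposal E: 30–29
Proposal B beats every other proposal.

Proposal B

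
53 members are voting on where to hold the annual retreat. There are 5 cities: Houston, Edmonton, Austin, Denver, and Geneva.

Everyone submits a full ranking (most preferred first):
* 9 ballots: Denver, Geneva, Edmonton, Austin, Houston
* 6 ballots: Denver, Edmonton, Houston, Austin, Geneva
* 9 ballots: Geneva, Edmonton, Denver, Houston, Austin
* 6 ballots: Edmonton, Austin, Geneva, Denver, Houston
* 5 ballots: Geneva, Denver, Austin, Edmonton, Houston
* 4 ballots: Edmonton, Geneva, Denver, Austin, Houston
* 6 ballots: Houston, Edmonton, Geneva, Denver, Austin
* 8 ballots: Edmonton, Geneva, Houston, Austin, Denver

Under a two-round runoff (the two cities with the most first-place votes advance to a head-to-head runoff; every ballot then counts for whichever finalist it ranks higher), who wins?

Edmonton

Round 1 first-place votes: Houston 6, Edmonton 18, Austin 0, Denver 15, Geneva 14. Edmonton and Denver advance.
Runoff: Edmonton is ranked above Denver on 33 ballots, Denver above Edmonton on 20.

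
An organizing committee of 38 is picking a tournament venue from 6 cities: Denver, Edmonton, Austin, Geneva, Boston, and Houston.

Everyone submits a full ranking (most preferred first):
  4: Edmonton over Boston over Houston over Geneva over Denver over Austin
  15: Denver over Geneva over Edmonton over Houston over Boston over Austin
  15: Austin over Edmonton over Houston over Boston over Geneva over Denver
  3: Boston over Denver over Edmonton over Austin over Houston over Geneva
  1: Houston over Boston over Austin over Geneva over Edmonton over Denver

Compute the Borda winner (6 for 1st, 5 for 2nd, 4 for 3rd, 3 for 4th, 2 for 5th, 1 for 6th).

Edmonton

Denver: 4×2 + 15×6 + 15×1 + 3×5 + 1×1 = 129
Edmonton: 4×6 + 15×4 + 15×5 + 3×4 + 1×2 = 173
Austin: 4×1 + 15×1 + 15×6 + 3×3 + 1×4 = 122
Geneva: 4×3 + 15×5 + 15×2 + 3×1 + 1×3 = 123
Boston: 4×5 + 15×2 + 15×3 + 3×6 + 1×5 = 118
Houston: 4×4 + 15×3 + 15×4 + 3×2 + 1×6 = 133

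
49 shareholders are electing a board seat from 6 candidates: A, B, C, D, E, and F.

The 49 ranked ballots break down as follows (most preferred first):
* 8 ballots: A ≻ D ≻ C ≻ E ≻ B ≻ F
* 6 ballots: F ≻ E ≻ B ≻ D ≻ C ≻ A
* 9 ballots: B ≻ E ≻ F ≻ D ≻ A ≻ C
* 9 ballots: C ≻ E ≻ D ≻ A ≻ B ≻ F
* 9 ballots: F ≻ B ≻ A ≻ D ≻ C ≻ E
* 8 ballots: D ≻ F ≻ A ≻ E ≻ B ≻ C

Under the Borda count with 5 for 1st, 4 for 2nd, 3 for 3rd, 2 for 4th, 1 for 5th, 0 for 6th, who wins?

A: 8×5 + 6×0 + 9×1 + 9×2 + 9×3 + 8×3 = 118
B: 8×1 + 6×3 + 9×5 + 9×1 + 9×4 + 8×1 = 124
C: 8×3 + 6×1 + 9×0 + 9×5 + 9×1 + 8×0 = 84
D: 8×4 + 6×2 + 9×2 + 9×3 + 9×2 + 8×5 = 147
E: 8×2 + 6×4 + 9×4 + 9×4 + 9×0 + 8×2 = 128
F: 8×0 + 6×5 + 9×3 + 9×0 + 9×5 + 8×4 = 134

D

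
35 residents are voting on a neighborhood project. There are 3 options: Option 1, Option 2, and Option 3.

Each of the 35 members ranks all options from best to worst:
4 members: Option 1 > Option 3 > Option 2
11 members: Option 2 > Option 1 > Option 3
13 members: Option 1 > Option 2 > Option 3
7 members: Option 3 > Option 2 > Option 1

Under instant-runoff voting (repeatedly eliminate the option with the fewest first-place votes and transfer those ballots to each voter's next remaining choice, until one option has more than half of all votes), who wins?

Option 2

Round 1: Option 1 17, Option 2 11, Option 3 7. Option 3 eliminated.
Round 2: Option 1 17, Option 2 18. Option 2 has a majority (≥18).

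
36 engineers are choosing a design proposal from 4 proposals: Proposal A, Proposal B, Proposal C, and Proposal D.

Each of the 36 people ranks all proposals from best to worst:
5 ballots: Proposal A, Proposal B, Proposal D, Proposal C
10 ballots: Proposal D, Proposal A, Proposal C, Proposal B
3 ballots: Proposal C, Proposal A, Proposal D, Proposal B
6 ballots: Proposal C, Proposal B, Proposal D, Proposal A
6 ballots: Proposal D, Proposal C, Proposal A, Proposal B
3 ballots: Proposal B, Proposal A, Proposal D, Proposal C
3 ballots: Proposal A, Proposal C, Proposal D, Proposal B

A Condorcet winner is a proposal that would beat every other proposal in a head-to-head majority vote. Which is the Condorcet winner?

Proposal D

Proposal D vs Proposal A: 22–14
Proposal D vs Proposal B: 22–14
Proposal D vs Proposal C: 24–12
Proposal D beats every other proposal.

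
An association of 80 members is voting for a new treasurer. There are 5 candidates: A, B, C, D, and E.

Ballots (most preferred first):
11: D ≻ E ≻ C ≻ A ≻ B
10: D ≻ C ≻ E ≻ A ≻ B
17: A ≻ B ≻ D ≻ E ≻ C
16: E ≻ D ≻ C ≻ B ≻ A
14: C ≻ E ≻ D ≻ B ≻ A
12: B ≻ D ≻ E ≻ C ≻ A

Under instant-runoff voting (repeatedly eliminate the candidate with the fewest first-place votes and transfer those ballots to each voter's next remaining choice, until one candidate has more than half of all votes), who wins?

Round 1: A 17, B 12, C 14, D 21, E 16. B eliminated.
Round 2: A 17, C 14, D 33, E 16. C eliminated.
Round 3: A 17, D 33, E 30. A eliminated.
Round 4: D 50, E 30. D has a majority (≥41).

D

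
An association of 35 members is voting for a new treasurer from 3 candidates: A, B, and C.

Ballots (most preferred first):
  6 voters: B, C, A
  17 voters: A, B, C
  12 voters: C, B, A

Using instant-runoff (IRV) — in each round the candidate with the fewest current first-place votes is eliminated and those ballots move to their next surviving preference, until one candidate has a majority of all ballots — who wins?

C

Round 1: A 17, B 6, C 12. B eliminated.
Round 2: A 17, C 18. C has a majority (≥18).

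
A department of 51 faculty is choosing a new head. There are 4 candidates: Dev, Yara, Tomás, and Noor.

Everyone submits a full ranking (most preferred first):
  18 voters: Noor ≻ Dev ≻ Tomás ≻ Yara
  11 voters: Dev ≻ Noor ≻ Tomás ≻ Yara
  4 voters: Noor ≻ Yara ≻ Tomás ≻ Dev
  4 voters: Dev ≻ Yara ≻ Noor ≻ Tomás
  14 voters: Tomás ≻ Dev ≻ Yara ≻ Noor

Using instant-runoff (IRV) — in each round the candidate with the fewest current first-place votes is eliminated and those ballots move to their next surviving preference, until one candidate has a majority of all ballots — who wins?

Round 1: Dev 15, Yara 0, Tomás 14, Noor 22. Yara eliminated.
Round 2: Dev 15, Tomás 14, Noor 22. Tomás eliminated.
Round 3: Dev 29, Noor 22. Dev has a majority (≥26).

Dev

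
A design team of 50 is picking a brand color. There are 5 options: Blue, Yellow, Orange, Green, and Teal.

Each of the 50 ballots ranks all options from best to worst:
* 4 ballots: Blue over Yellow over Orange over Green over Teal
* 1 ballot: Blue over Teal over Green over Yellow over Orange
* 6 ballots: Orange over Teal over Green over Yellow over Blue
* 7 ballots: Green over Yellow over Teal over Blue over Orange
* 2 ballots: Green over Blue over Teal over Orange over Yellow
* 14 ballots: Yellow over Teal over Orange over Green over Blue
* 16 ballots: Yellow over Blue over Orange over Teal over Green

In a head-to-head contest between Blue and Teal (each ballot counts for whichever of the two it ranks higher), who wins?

Blue is ranked above Teal on 23 ballots; Teal above Blue on 27.

Teal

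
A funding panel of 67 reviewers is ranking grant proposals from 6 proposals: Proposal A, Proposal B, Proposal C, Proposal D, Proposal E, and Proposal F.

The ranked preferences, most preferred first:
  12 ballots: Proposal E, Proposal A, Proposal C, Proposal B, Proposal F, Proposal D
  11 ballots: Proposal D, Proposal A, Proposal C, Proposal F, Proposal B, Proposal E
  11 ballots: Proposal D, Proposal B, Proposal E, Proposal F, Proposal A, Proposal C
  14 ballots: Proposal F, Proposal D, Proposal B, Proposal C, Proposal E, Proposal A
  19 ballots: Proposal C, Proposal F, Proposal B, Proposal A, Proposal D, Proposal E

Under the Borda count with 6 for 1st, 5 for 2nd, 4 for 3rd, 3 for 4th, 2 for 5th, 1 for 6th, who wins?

Proposal A: 12×5 + 11×5 + 11×2 + 14×1 + 19×3 = 208
Proposal B: 12×3 + 11×2 + 11×5 + 14×4 + 19×4 = 245
Proposal C: 12×4 + 11×4 + 11×1 + 14×3 + 19×6 = 259
Proposal D: 12×1 + 11×6 + 11×6 + 14×5 + 19×2 = 252
Proposal E: 12×6 + 11×1 + 11×4 + 14×2 + 19×1 = 174
Proposal F: 12×2 + 11×3 + 11×3 + 14×6 + 19×5 = 269

Proposal F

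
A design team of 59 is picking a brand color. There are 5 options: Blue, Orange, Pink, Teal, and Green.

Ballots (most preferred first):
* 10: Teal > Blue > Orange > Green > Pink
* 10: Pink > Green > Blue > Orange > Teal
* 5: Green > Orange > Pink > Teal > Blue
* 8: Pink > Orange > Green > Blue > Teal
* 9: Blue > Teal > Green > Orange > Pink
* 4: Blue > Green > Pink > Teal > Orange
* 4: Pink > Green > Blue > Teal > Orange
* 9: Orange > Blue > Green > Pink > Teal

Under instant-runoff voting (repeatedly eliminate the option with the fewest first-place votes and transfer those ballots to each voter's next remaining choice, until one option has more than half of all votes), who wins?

Round 1: Blue 13, Orange 9, Pink 22, Teal 10, Green 5. Green eliminated.
Round 2: Blue 13, Orange 14, Pink 22, Teal 10. Teal eliminated.
Round 3: Blue 23, Orange 14, Pink 22. Orange eliminated.
Round 4: Blue 32, Pink 27. Blue has a majority (≥30).

Blue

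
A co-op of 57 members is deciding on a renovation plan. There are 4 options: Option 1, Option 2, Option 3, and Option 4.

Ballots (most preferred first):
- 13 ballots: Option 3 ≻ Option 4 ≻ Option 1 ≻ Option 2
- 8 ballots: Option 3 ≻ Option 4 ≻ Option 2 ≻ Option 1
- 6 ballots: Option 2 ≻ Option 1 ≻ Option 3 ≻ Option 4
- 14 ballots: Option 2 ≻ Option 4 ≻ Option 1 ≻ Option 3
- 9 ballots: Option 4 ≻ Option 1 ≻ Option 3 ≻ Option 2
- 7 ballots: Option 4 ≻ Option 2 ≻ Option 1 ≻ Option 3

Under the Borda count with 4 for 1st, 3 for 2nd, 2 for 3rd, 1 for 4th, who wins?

Option 1: 13×2 + 8×1 + 6×3 + 14×2 + 9×3 + 7×2 = 121
Option 2: 13×1 + 8×2 + 6×4 + 14×4 + 9×1 + 7×3 = 139
Option 3: 13×4 + 8×4 + 6×2 + 14×1 + 9×2 + 7×1 = 135
Option 4: 13×3 + 8×3 + 6×1 + 14×3 + 9×4 + 7×4 = 175

Option 4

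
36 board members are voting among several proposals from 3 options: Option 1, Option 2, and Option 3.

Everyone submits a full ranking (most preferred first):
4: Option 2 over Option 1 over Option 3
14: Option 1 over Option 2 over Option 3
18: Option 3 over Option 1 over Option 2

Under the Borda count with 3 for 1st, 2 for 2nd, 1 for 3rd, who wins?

Option 1: 4×2 + 14×3 + 18×2 = 86
Option 2: 4×3 + 14×2 + 18×1 = 58
Option 3: 4×1 + 14×1 + 18×3 = 72

Option 1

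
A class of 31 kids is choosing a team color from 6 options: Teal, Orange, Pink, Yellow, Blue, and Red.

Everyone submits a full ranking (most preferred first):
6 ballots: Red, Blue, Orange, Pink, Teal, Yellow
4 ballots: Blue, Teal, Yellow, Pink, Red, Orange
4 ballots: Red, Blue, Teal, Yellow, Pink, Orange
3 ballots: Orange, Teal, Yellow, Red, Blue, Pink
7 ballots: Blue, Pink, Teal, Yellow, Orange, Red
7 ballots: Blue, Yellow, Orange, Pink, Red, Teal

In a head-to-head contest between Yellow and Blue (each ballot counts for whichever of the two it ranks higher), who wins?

Yellow is ranked above Blue on 3 ballots; Blue above Yellow on 28.

Blue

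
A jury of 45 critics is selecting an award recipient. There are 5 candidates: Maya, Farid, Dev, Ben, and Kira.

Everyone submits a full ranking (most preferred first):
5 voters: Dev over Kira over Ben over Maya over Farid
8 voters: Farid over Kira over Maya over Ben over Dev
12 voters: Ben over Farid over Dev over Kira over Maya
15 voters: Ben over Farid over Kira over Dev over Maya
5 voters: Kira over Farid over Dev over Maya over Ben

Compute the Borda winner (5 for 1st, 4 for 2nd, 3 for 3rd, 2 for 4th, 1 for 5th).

Farid

Maya: 5×2 + 8×3 + 12×1 + 15×1 + 5×2 = 71
Farid: 5×1 + 8×5 + 12×4 + 15×4 + 5×4 = 173
Dev: 5×5 + 8×1 + 12×3 + 15×2 + 5×3 = 114
Ben: 5×3 + 8×2 + 12×5 + 15×5 + 5×1 = 171
Kira: 5×4 + 8×4 + 12×2 + 15×3 + 5×5 = 146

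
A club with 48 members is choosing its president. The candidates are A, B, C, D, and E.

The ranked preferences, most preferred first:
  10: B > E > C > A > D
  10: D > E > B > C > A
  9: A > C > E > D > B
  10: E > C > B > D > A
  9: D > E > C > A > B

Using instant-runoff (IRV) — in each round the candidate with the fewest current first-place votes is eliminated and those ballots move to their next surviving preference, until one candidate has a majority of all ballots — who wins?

Round 1: A 9, B 10, C 0, D 19, E 10. C eliminated.
Round 2: A 9, B 10, D 19, E 10. A eliminated.
Round 3: B 10, D 19, E 19. B eliminated.
Round 4: D 19, E 29. E has a majority (≥25).

E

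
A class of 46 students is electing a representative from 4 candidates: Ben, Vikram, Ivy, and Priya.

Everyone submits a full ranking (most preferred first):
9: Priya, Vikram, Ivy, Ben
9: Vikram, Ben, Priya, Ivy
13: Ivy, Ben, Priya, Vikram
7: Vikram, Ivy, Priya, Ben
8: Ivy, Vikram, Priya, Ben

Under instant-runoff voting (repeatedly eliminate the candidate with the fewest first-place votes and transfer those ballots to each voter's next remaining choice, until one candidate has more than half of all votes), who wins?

Vikram

Round 1: Ben 0, Vikram 16, Ivy 21, Priya 9. Ben eliminated.
Round 2: Vikram 16, Ivy 21, Priya 9. Priya eliminated.
Round 3: Vikram 25, Ivy 21. Vikram has a majority (≥24).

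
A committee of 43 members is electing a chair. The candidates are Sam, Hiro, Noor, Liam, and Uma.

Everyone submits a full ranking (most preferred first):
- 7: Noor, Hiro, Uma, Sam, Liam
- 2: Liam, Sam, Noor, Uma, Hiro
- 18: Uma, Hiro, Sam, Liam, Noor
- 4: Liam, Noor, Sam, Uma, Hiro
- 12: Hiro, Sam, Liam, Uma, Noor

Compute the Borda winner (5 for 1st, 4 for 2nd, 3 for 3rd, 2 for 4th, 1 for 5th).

Hiro

Sam: 7×2 + 2×4 + 18×3 + 4×3 + 12×4 = 136
Hiro: 7×4 + 2×1 + 18×4 + 4×1 + 12×5 = 166
Noor: 7×5 + 2×3 + 18×1 + 4×4 + 12×1 = 87
Liam: 7×1 + 2×5 + 18×2 + 4×5 + 12×3 = 109
Uma: 7×3 + 2×2 + 18×5 + 4×2 + 12×2 = 147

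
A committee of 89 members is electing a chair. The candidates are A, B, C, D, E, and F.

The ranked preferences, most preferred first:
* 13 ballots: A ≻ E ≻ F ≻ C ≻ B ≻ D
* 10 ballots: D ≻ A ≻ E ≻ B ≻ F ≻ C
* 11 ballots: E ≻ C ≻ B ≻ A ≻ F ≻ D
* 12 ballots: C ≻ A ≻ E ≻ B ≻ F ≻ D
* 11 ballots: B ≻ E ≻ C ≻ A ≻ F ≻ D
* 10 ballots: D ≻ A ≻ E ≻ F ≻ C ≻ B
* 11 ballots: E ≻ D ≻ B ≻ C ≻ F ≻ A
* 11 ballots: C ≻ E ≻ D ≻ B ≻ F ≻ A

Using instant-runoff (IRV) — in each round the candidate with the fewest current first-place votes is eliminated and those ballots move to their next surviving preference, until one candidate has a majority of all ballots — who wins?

E

Round 1: A 13, B 11, C 23, D 20, E 22, F 0. F eliminated.
Round 2: A 13, B 11, C 23, D 20, E 22. B eliminated.
Round 3: A 13, C 23, D 20, E 33. A eliminated.
Round 4: C 23, D 20, E 46. E has a majority (≥45).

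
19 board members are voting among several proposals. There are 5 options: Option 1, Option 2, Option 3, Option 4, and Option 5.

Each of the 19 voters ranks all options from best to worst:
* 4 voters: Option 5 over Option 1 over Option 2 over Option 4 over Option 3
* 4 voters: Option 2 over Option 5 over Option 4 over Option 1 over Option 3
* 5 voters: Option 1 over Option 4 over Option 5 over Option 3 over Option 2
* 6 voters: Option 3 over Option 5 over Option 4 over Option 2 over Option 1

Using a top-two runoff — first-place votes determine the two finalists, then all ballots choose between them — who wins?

Option 1

Round 1 first-place votes: Option 1 5, Option 2 4, Option 3 6, Option 4 0, Option 5 4. Option 3 and Option 1 advance.
Runoff: Option 3 is ranked above Option 1 on 6 ballots, Option 1 above Option 3 on 13.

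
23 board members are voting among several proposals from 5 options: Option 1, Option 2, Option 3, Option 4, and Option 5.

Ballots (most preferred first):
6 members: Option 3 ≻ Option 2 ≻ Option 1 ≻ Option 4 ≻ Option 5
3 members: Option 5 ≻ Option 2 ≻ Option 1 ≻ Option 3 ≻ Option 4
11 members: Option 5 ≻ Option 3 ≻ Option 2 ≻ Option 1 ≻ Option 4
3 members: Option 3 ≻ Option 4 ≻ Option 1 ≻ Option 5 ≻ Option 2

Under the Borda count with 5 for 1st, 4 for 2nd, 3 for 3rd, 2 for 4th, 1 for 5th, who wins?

Option 3

Option 1: 6×3 + 3×3 + 11×2 + 3×3 = 58
Option 2: 6×4 + 3×4 + 11×3 + 3×1 = 72
Option 3: 6×5 + 3×2 + 11×4 + 3×5 = 95
Option 4: 6×2 + 3×1 + 11×1 + 3×4 = 38
Option 5: 6×1 + 3×5 + 11×5 + 3×2 = 82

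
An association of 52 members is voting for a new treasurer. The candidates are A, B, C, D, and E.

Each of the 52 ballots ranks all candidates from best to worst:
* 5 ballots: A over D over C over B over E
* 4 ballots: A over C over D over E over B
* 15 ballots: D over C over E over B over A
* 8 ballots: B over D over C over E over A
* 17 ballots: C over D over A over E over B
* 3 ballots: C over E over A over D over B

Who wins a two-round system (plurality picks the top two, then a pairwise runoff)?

Round 1 first-place votes: A 9, B 8, C 20, D 15, E 0. C and D advance.
Runoff: C is ranked above D on 24 ballots, D above C on 28.

D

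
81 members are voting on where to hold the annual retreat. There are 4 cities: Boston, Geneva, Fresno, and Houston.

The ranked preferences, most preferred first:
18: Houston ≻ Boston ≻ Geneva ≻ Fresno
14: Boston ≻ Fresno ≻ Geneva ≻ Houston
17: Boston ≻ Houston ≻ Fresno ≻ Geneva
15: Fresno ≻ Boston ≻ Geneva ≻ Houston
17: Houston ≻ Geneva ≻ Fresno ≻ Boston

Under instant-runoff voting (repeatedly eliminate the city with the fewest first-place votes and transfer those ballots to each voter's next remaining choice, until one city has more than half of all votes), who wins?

Round 1: Boston 31, Geneva 0, Fresno 15, Houston 35. Geneva eliminated.
Round 2: Boston 31, Fresno 15, Houston 35. Fresno eliminated.
Round 3: Boston 46, Houston 35. Boston has a majority (≥41).

Boston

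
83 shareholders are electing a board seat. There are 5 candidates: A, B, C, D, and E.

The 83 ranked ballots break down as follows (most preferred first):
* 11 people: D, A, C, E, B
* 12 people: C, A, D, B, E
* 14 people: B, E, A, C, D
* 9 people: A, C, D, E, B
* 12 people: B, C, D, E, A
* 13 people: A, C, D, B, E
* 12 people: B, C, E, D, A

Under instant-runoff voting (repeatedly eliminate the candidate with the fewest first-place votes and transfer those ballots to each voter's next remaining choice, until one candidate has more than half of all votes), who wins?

Round 1: A 22, B 38, C 12, D 11, E 0. E eliminated.
Round 2: A 22, B 38, C 12, D 11. D eliminated.
Round 3: A 33, B 38, C 12. C eliminated.
Round 4: A 45, B 38. A has a majority (≥42).

A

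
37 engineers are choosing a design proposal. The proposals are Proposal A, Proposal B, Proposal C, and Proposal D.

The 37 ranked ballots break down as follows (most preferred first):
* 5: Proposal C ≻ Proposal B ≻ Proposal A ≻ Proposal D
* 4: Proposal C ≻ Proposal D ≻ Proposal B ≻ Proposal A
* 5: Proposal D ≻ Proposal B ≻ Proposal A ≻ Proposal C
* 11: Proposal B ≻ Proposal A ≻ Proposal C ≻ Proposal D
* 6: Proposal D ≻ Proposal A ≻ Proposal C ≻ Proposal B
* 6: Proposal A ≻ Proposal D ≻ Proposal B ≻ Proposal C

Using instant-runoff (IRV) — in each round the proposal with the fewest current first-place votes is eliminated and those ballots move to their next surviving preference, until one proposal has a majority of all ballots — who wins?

Proposal D

Round 1: Proposal A 6, Proposal B 11, Proposal C 9, Proposal D 11. Proposal A eliminated.
Round 2: Proposal B 11, Proposal C 9, Proposal D 17. Proposal C eliminated.
Round 3: Proposal B 16, Proposal D 21. Proposal D has a majority (≥19).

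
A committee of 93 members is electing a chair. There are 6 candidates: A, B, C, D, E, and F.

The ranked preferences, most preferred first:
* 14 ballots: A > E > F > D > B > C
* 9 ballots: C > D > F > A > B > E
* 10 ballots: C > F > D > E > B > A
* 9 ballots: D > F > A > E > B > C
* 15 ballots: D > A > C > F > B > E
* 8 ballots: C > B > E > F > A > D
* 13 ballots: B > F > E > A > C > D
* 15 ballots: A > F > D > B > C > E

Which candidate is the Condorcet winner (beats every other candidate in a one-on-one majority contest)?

F

F vs A: 49–44
F vs B: 72–21
F vs C: 51–42
F vs D: 60–33
F vs E: 71–22
F beats every other candidate.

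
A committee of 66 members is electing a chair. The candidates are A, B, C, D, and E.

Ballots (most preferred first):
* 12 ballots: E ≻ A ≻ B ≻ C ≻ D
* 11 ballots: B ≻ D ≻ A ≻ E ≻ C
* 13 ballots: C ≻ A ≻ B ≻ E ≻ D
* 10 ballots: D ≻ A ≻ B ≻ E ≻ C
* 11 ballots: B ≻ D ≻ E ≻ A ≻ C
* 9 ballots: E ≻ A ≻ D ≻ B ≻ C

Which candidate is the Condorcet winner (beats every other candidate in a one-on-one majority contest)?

A vs B: 44–22
A vs C: 53–13
A vs D: 34–32
A vs E: 34–32
A beats every other candidate.

A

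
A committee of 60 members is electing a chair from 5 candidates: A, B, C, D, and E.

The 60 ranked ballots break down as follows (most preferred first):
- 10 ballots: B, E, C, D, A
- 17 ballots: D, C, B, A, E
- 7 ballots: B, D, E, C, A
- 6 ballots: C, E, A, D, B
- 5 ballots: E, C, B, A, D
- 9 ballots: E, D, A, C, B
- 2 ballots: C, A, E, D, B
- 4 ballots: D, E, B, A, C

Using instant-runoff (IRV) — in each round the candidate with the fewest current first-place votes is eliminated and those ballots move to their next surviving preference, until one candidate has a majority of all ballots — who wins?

E

Round 1: A 0, B 17, C 8, D 21, E 14. A eliminated.
Round 2: B 17, C 8, D 21, E 14. C eliminated.
Round 3: B 17, D 21, E 22. B eliminated.
Round 4: D 28, E 32. E has a majority (≥31).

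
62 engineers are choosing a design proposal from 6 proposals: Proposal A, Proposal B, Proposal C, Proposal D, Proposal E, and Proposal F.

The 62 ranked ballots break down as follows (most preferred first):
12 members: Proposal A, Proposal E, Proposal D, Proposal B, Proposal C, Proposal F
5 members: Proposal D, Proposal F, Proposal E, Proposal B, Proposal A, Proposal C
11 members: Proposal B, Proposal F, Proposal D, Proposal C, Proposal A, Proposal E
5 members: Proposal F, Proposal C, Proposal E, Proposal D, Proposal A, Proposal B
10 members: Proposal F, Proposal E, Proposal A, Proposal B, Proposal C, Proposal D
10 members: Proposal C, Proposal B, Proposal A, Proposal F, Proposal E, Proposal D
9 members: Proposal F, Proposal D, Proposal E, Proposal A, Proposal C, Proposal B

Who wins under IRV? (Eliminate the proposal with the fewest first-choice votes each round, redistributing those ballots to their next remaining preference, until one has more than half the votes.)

Proposal B

Round 1: Proposal A 12, Proposal B 11, Proposal C 10, Proposal D 5, Proposal E 0, Proposal F 24. Proposal E eliminated.
Round 2: Proposal A 12, Proposal B 11, Proposal C 10, Proposal D 5, Proposal F 24. Proposal D eliminated.
Round 3: Proposal A 12, Proposal B 11, Proposal C 10, Proposal F 29. Proposal C eliminated.
Round 4: Proposal A 12, Proposal B 21, Proposal F 29. Proposal A eliminated.
Round 5: Proposal B 33, Proposal F 29. Proposal B has a majority (≥32).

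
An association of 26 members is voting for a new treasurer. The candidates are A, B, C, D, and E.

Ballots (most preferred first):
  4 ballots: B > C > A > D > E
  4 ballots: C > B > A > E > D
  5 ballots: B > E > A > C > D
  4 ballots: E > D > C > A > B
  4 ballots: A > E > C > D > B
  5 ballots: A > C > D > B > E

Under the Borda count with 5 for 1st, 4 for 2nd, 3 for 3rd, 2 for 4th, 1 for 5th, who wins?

A

A: 4×3 + 4×3 + 5×3 + 4×2 + 4×5 + 5×5 = 92
B: 4×5 + 4×4 + 5×5 + 4×1 + 4×1 + 5×2 = 79
C: 4×4 + 4×5 + 5×2 + 4×3 + 4×3 + 5×4 = 90
D: 4×2 + 4×1 + 5×1 + 4×4 + 4×2 + 5×3 = 56
E: 4×1 + 4×2 + 5×4 + 4×5 + 4×4 + 5×1 = 73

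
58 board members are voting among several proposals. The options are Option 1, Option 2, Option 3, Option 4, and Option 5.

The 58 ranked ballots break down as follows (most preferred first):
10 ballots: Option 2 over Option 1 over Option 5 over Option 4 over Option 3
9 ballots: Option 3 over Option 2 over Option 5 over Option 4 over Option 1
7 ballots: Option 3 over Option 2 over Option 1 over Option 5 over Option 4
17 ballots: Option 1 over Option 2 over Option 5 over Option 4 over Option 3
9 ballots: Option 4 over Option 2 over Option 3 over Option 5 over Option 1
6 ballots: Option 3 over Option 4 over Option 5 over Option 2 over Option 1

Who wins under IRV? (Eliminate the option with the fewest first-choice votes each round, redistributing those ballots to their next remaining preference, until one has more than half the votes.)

Round 1: Option 1 17, Option 2 10, Option 3 22, Option 4 9, Option 5 0. Option 5 eliminated.
Round 2: Option 1 17, Option 2 10, Option 3 22, Option 4 9. Option 4 eliminated.
Round 3: Option 1 17, Option 2 19, Option 3 22. Option 1 eliminated.
Round 4: Option 2 36, Option 3 22. Option 2 has a majority (≥30).

Option 2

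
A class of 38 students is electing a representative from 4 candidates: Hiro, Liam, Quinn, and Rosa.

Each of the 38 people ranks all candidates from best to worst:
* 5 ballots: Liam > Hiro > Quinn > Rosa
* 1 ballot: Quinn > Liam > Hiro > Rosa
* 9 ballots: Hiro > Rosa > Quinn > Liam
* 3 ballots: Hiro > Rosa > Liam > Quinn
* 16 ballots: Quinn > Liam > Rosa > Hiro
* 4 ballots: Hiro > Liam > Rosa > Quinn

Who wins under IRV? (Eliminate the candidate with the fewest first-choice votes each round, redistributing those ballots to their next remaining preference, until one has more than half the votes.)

Round 1: Hiro 16, Liam 5, Quinn 17, Rosa 0. Rosa eliminated.
Round 2: Hiro 16, Liam 5, Quinn 17. Liam eliminated.
Round 3: Hiro 21, Quinn 17. Hiro has a majority (≥20).

Hiro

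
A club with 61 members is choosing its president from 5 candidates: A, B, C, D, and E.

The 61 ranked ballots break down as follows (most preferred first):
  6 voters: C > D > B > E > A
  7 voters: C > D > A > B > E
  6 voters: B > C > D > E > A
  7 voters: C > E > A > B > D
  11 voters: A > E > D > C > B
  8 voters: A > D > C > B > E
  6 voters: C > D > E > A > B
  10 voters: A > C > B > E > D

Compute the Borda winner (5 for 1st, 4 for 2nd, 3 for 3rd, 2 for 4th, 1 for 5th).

A: 6×1 + 7×3 + 6×1 + 7×3 + 11×5 + 8×5 + 6×2 + 10×5 = 211
B: 6×3 + 7×2 + 6×5 + 7×2 + 11×1 + 8×2 + 6×1 + 10×3 = 139
C: 6×5 + 7×5 + 6×4 + 7×5 + 11×2 + 8×3 + 6×5 + 10×4 = 240
D: 6×4 + 7×4 + 6×3 + 7×1 + 11×3 + 8×4 + 6×4 + 10×1 = 176
E: 6×2 + 7×1 + 6×2 + 7×4 + 11×4 + 8×1 + 6×3 + 10×2 = 149

C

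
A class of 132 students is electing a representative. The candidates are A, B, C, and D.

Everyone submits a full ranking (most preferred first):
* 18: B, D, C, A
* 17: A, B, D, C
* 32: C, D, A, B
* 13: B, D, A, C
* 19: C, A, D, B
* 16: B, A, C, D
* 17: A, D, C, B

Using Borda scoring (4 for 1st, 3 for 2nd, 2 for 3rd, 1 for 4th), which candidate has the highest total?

A

A: 18×1 + 17×4 + 32×2 + 13×2 + 19×3 + 16×3 + 17×4 = 349
B: 18×4 + 17×3 + 32×1 + 13×4 + 19×1 + 16×4 + 17×1 = 307
C: 18×2 + 17×1 + 32×4 + 13×1 + 19×4 + 16×2 + 17×2 = 336
D: 18×3 + 17×2 + 32×3 + 13×3 + 19×2 + 16×1 + 17×3 = 328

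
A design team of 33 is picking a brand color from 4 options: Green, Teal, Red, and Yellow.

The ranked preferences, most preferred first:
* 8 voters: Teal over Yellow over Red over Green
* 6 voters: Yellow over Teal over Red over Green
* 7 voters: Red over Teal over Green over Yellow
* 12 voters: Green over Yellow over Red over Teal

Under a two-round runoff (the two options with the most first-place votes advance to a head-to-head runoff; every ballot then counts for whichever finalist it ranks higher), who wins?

Teal

Round 1 first-place votes: Green 12, Teal 8, Red 7, Yellow 6. Green and Teal advance.
Runoff: Green is ranked above Teal on 12 ballots, Teal above Green on 21.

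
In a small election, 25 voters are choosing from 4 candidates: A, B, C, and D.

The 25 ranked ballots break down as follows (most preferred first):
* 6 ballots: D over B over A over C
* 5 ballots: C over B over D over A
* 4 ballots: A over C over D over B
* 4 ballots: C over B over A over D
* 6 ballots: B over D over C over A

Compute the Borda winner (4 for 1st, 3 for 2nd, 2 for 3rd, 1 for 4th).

A: 6×2 + 5×1 + 4×4 + 4×2 + 6×1 = 47
B: 6×3 + 5×3 + 4×1 + 4×3 + 6×4 = 73
C: 6×1 + 5×4 + 4×3 + 4×4 + 6×2 = 66
D: 6×4 + 5×2 + 4×2 + 4×1 + 6×3 = 64

B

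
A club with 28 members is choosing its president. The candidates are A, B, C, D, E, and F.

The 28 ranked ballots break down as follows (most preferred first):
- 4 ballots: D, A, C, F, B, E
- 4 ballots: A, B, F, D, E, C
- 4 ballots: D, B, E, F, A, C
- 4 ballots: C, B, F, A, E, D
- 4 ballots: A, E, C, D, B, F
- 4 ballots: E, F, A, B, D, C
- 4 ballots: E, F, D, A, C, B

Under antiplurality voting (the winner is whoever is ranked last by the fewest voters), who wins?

A

Last-place votes: A 0, B 4, C 12, D 4, E 4, F 4.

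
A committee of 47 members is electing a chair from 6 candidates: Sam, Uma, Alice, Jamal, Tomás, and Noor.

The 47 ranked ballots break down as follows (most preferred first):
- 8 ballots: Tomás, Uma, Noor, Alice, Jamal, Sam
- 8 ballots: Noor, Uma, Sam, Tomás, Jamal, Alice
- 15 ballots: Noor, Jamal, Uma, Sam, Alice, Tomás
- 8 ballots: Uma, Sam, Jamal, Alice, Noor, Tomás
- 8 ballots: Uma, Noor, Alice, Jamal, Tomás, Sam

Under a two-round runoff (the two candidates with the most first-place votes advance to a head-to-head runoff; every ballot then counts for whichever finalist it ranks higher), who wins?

Uma

Round 1 first-place votes: Sam 0, Uma 16, Alice 0, Jamal 0, Tomás 8, Noor 23. Noor and Uma advance.
Runoff: Noor is ranked above Uma on 23 ballots, Uma above Noor on 24.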